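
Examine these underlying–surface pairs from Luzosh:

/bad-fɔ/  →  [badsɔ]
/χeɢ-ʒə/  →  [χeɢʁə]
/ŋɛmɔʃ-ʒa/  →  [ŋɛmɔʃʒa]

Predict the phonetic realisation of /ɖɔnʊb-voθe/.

The data show progressive place assimilation: /f/ → [s] after /d/; /ʒ/ → [ʁ] after /ɢ/. In each pair only place changes, matching the preceding consonant, while manner and voice stay constant.
No alternation appears in [ŋɛmɔʃʒa]: there the adjacent consonants already agree in place (/ʒ/ and /ʃ/ are both postalveolar), so this form is consistent with the same rule.
The rule targets /v/ (voiced labiodental fricative), which sits after the trigger /b/ (bilabial).
A voiced bilabial fricative is [β], so the surface segment is [β].

[ɖɔnʊbβoθe]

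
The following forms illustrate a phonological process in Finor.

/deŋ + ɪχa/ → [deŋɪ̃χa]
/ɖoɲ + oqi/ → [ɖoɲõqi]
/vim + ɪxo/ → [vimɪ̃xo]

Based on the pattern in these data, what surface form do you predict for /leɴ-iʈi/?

The data show progressive nasality assimilation (vowel nasalisation): /ɪ/ → [ɪ̃] after /ŋ/; /o/ → [õ] after /ɲ/; /ɪ/ → [ɪ̃] after /m/ — a vowel is nasalised by an immediately preceding nasal consonant.
The vowel /i/ is adjacent to the preceding nasal /ɴ/, so it acquires [+nasal] and surfaces as [ĩ].

[leɴĩʈi]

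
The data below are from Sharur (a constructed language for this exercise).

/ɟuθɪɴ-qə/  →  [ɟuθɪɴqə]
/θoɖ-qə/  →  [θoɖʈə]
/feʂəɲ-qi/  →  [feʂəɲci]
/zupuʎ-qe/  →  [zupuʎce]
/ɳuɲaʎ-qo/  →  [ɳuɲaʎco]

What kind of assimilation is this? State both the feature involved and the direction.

progressive place assimilation

The segment that alternates is /q/, which surfaces as [ʈ] when adjacent to /ɖ/.
The change uvular → retroflex matches the place of the preceding /ɖ/, identifying this as place assimilation.
Manner and voice are unchanged, so the assimilation is partial, not total.
Checking the remaining alternations: /q/ → [c] after /ɲ/ (uvular → palatal, matching palatal); /q/ → [c] after /ʎ/ (uvular → palatal, matching palatal) — only place changes, and always toward the preceding segment.
No alternation appears in [ɟuθɪɴqə]: there the adjacent consonants already agree in place (/q/ and /ɴ/ are both uvular), so this form is consistent with the same rule.
Since the segment that changes follows the conditioning segment, the assimilation is progressive.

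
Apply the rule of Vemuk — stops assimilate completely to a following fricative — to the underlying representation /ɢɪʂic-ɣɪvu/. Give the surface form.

/c/ is the segment targeted by the rule; it sits immediately before /ɣ/, so it assimilates completely and surfaces as [ɣ].

[ɢɪʂiɣɣɪvu]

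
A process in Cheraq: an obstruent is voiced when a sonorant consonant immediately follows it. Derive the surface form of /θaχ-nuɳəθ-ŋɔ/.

/χ/ is a voiceless uvular fricative. The following trigger /n/ is voiced, so /χ/ must become voiced as well.
A voiced uvular fricative is [ʁ], so the surface segment is [ʁ].
The same rule applies at the second boundary: /θ/ → [ð] next to /ŋ/.

[θaʁnuɳəðŋɔ]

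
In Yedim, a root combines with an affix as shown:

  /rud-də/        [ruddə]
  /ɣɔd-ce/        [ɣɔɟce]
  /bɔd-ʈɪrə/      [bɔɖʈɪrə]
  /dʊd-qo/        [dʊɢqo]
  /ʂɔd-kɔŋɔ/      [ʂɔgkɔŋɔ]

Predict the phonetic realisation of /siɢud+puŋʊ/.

The data show regressive place assimilation: /d/ → [ɟ] before /c/; /d/ → [ɖ] before /ʈ/; /d/ → [ɢ] before /q/; /d/ → [g] before /k/. In each pair only place changes, matching the following consonant, while manner and voice stay constant.
No alternation appears in [ruddə]: there the adjacent consonants already agree in place (/d/ and /d/ are both alveolar), so this form is consistent with the same rule.
The rule targets /d/ (voiced alveolar stop), which sits before the trigger /p/ (bilabial).
The voiced bilabial stop is [b], so /d/ → [b].

[siɢubpuŋʊ]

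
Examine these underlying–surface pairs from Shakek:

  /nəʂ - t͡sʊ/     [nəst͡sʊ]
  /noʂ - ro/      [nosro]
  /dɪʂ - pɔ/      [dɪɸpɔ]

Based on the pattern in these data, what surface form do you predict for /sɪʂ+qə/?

The data show regressive place assimilation: /ʂ/ → [s] before /t͡s/; /ʂ/ → [s] before /r/; /ʂ/ → [ɸ] before /p/. In each pair only place changes, matching the following consonant, while manner and voice stay constant.
/ʂ/ is a voiceless retroflex fricative. The following trigger /q/ is uvular, so /ʂ/ must become uvular as well.
A voiceless uvular fricative is [χ], so the surface segment is [χ].

[sɪχqə]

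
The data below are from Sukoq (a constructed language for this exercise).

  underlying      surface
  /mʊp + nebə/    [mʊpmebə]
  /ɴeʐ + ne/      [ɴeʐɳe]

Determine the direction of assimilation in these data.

progressive

Comparing underlying and surface forms, /n/ → [m] is the alternation; the neighbouring /p/ is constant.
/n/ is alveolar while /p/ is bilabial; the output [m] is bilabial, matching the trigger — so the feature that spreads is place.
The same holds elsewhere in the data: /n/ → [ɳ] after /ʐ/ (alveolar → retroflex, matching retroflex) — only place changes, and always toward the preceding segment.
The trigger is the preceding segment, so the direction is progressive (perseverative).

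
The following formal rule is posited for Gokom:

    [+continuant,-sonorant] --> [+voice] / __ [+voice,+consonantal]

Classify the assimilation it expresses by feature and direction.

regressive voicing assimilation

The structural change is [+voice], and the conditioning segment [+voice,+consonantal] (a voiced consonant) is itself voiced, so the target comes to share the voicing of its neighbour — voicing assimilation.
The conditioning segment sits to the right of the focus bar, meaning the trigger follows the segment that changes — regressive assimilation.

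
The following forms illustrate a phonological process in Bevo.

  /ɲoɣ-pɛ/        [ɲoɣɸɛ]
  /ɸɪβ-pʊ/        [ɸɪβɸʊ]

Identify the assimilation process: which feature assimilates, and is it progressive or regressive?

Underlying /p/ is realised as [ɸ] next to /ɣ/; /ɣ/ itself does not change.
/p/ is a stop while /ɣ/ is a fricative; the output [ɸ] is a fricative, matching the trigger — so the feature that spreads is manner.
Place and voice are unchanged, so the assimilation is partial, not total.
Checking the remaining alternation: /p/ → [ɸ] after /β/ (stop → fricative, matching a fricative) — only manner changes, and always toward the preceding segment.
Since the segment that changes follows the conditioning segment, the assimilation is progressive.

progressive manner assimilation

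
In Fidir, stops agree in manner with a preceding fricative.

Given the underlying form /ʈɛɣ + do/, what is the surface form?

The rule targets /d/ (voiced alveolar stop), which sits after the trigger /ɣ/ (fricative).
Changing only its manner to fricative gives [z] — the voiced alveolar fricative.

[ʈɛɣzo]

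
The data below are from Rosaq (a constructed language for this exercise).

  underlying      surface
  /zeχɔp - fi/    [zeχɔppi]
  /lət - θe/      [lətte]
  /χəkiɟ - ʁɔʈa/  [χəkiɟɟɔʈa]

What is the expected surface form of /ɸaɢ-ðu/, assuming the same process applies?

[ɸaɢɢu]

The data show progressive total assimilation (/f/ → [p] after /p/; /θ/ → [t] after /t/; /ʁ/ → [ɟ] after /ɟ/): in every case the target segment becomes identical to its preceding neighbour, copying more than a single feature.
/ð/ is the segment targeted by the rule; it sits immediately after /ɢ/, so it assimilates completely and surfaces as [ɢ].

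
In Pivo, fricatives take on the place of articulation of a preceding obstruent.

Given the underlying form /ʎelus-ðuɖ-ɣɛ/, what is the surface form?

The rule targets /ð/ (voiced dental fricative), which sits after the trigger /s/ (alveolar).
A voiced alveolar fricative is [z], so the surface segment is [z].
The same rule applies at the second boundary: /ɣ/ → [ʐ] next to /ɖ/.

[ʎeluszuɖʐɛ]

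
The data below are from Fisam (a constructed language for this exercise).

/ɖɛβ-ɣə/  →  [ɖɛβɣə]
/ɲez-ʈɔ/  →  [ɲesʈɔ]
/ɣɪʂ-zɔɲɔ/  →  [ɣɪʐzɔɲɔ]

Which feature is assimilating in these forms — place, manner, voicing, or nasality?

voicing

The segment that alternates is /z/, which surfaces as [s] when adjacent to /ʈ/.
The change voiced → voiceless matches the voicing of the following /ʈ/, identifying this as voicing assimilation.
The other alternating form patterns the same way: /ʂ/ → [ʐ] before /z/ (voiceless → voiced, matching voiced) — only voicing changes, and always toward the following segment.
No alternation appears in [ɖɛβɣə]: there the adjacent consonants already agree in voicing (/β/ and /ɣ/ are both voiced), so this form is consistent with the same rule.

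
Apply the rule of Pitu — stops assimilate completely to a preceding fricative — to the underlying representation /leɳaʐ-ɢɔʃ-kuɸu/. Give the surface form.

[leɳaʐʐɔʃʃuɸu]

/ɢ/ is the segment targeted by the rule; it sits immediately after /ʐ/, so it assimilates completely and surfaces as [ʐ].
The same rule applies at the second boundary: /k/ → [ʃ] next to /ʃ/.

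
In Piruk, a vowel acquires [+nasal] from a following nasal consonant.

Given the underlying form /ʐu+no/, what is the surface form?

/u/ sits next to the nasal /n/ and is therefore nasalised to [ũ].

[ʐũno]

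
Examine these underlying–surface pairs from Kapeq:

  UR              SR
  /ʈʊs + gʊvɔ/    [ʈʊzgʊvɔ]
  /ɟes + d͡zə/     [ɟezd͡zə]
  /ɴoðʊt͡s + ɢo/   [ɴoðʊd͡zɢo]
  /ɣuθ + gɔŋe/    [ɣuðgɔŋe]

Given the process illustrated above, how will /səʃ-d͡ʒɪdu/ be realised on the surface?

[səʒd͡ʒɪdu]

The data show regressive voicing assimilation: /s/ → [z] before /g/; /s/ → [z] before /d͡z/; /t͡s/ → [d͡z] before /ɢ/; /θ/ → [ð] before /g/. In each pair only voicing changes, matching the following consonant, while place and manner stay constant.
/ʃ/ is a voiceless postalveolar fricative. The following trigger /d͡ʒ/ is voiced, so /ʃ/ must become voiced as well.
Changing only its voicing to voiced gives [ʒ] — the voiced postalveolar fricative.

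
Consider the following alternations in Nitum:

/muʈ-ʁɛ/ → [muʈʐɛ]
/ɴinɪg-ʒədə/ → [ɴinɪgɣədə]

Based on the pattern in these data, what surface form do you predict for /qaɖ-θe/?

[qaɖʂe]

The data show progressive place assimilation: /ʁ/ → [ʐ] after /ʈ/; /ʒ/ → [ɣ] after /g/. In each pair only place changes, matching the preceding consonant, while manner and voice stay constant.
/θ/ is a voiceless dental fricative. The preceding trigger /ɖ/ is retroflex, so /θ/ must become retroflex as well.
The voiceless retroflex fricative is [ʂ], so /θ/ → [ʂ].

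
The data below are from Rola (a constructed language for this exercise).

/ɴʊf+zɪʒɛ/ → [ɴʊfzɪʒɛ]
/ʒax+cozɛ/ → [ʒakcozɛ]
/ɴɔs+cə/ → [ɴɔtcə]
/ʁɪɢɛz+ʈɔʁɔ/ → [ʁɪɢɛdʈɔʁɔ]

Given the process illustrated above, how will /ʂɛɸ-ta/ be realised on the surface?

The data show regressive manner assimilation: /x/ → [k] before /c/; /s/ → [t] before /c/; /z/ → [d] before /ʈ/. In each pair only manner changes, matching the following consonant, while place and voice stay constant.
Nothing changes in [ɴʊfzɪʒɛ]: there the adjacent consonants already agree in manner (/f/ and /z/ are both fricatives), so this form is consistent with the same rule.
/ɸ/ is a voiceless bilabial fricative. The following trigger /t/ is a stop, so /ɸ/ must become a stop as well.
A voiceless bilabial stop is [p], so the surface segment is [p].

[ʂɛpta]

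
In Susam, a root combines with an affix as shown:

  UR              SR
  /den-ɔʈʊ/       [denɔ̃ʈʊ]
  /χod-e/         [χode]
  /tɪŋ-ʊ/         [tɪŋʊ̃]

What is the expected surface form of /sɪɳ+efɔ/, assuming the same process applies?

[sɪɳẽfɔ]

The data show progressive nasality assimilation (vowel nasalisation): /ɔ/ → [ɔ̃] after /n/; /ʊ/ → [ʊ̃] after /ŋ/ — a vowel is nasalised by an immediately preceding nasal consonant.
No change occurs in [χode] because the vowel at the boundary is adjacent to an oral consonant, not a nasal (/e/ next to /d/).
The vowel /e/ is adjacent to the preceding nasal /ɳ/, so it acquires [+nasal] and surfaces as [ẽ].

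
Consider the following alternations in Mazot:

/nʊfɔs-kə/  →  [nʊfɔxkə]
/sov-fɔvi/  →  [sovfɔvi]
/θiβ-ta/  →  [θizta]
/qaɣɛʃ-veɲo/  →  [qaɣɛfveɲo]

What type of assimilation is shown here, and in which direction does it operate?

regressive place assimilation

The segment that alternates is /s/, which surfaces as [x] when adjacent to /k/.
/s/ is alveolar while /k/ is velar; the output [x] is velar, matching the trigger — so the feature that spreads is place.
Manner and voice are unchanged, so the assimilation is partial, not total.
The other alternating forms pattern the same way: /β/ → [z] before /t/ (bilabial → alveolar, matching alveolar); /ʃ/ → [f] before /v/ (postalveolar → labiodental, matching labiodental) — only place changes, and always toward the following segment.
No alternation appears in [sovfɔvi]: there the adjacent consonants already agree in place (/v/ and /f/ are both labiodental), so this form is consistent with the same rule.
Since the segment that changes precedes the conditioning segment, the assimilation is regressive.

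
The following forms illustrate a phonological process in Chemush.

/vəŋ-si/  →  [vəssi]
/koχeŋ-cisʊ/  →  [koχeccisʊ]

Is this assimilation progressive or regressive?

The segment that alternates is /ŋ/, which surfaces as [s] when adjacent to /s/.
The output [s] is identical to the trigger /s/ — every feature (place, manner, voicing) has been copied — so this is total assimilation.
The remaining alternation confirms this: /ŋ/ → [c] before /c/ — in each case the output is a copy of the following consonant.
The trigger is the following segment, so the direction is regressive (anticipatory).

regressive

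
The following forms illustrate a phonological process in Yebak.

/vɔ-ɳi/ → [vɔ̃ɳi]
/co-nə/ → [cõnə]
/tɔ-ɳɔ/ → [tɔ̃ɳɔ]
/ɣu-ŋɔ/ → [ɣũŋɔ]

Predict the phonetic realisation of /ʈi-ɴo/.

The data show regressive nasality assimilation (vowel nasalisation): /ɔ/ → [ɔ̃] before /ɳ/; /o/ → [õ] before /n/; /u/ → [ũ] before /ŋ/ — a vowel is nasalised by an immediately following nasal consonant.
The vowel /i/ is adjacent to the following nasal /ɴ/, so it acquires [+nasal] and surfaces as [ĩ].

[ʈĩɴo]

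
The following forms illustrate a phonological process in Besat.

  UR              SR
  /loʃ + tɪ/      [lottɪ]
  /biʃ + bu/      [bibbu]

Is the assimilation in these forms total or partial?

total assimilation

Comparing underlying and surface forms, /ʃ/ → [t] is the alternation; the neighbouring /t/ is constant.
The output [t] is identical to the trigger /t/ — every feature (place, manner, voicing) has been copied — so this is total assimilation.
The remaining alternation confirms this: /ʃ/ → [b] before /b/ — in each case the output is a copy of the following consonant.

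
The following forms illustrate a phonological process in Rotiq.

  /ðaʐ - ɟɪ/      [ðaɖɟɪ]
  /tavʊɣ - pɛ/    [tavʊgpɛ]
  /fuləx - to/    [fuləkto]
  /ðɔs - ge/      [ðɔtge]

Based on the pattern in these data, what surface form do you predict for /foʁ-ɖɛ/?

The data show regressive manner assimilation: /ʐ/ → [ɖ] before /ɟ/; /ɣ/ → [g] before /p/; /x/ → [k] before /t/; /s/ → [t] before /g/. In each pair only manner changes, matching the following consonant, while place and voice stay constant.
The rule targets /ʁ/ (voiced uvular fricative), which sits before the trigger /ɖ/ (stop).
A voiced uvular stop is [ɢ], so the surface segment is [ɢ].

[foɢɖɛ]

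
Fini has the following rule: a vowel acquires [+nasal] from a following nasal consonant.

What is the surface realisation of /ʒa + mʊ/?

[ʒãmʊ]

The vowel /a/ is adjacent to the following nasal /m/, so it acquires [+nasal] and surfaces as [ã].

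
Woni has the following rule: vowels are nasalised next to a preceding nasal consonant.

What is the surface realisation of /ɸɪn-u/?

[ɸɪnũ]

The vowel /u/ is adjacent to the preceding nasal /n/, so it acquires [+nasal] and surfaces as [ũ].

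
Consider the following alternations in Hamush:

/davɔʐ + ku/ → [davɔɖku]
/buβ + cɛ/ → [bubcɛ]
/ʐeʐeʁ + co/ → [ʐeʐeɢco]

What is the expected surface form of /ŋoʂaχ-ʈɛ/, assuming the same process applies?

[ŋoʂaqʈɛ]

The data show regressive manner assimilation: /ʐ/ → [ɖ] before /k/; /β/ → [b] before /c/; /ʁ/ → [ɢ] before /c/. In each pair only manner changes, matching the following consonant, while place and voice stay constant.
/χ/ is a voiceless uvular fricative. The following trigger /ʈ/ is a stop, so /χ/ must become a stop as well.
The voiceless uvular stop is [q], so /χ/ → [q].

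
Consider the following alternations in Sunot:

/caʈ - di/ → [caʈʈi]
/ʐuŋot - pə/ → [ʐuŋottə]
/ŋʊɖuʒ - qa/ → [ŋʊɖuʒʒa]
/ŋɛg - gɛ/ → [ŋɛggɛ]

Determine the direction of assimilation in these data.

progressive

Underlying /d/ is realised as [ʈ] next to /ʈ/; /ʈ/ itself does not change.
The output [ʈ] is identical to the trigger /ʈ/ — every feature (place, manner, voicing) has been copied — so this is total assimilation.
The remaining alternations confirm this: /p/ → [t] after /t/; /q/ → [ʒ] after /ʒ/ — in each case the output is a copy of the preceding consonant.
In [ŋɛggɛ] the two consonants at the boundary are already identical (/g/ + /g/), so the rule applies vacuously and nothing changes.
The trigger is the preceding segment, so the direction is progressive (perseverative).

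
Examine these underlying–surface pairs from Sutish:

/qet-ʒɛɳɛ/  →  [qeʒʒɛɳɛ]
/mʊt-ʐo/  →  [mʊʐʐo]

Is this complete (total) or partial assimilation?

total assimilation

Comparing underlying and surface forms, /t/ → [ʒ] is the alternation; the neighbouring /ʒ/ is constant.
The output [ʒ] is identical to the trigger /ʒ/ — every feature (place, manner, voicing) has been copied — so this is total assimilation.
The remaining alternation confirms this: /t/ → [ʐ] before /ʐ/ — in each case the output is a copy of the following consonant.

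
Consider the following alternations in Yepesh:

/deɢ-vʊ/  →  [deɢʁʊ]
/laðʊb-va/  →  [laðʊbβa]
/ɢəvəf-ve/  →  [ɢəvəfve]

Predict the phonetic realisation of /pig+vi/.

[pigɣi]

The data show progressive place assimilation: /v/ → [ʁ] after /ɢ/; /v/ → [β] after /b/. In each pair only place changes, matching the preceding consonant, while manner and voice stay constant.
No alternation appears in [ɢəvəfve]: there the adjacent consonants already agree in place (/v/ and /f/ are both labiodental), so this form is consistent with the same rule.
/v/ is a voiced labiodental fricative. The preceding trigger /g/ is velar, so /v/ must become velar as well.
Changing only its place to velar gives [ɣ] — the voiced velar fricative.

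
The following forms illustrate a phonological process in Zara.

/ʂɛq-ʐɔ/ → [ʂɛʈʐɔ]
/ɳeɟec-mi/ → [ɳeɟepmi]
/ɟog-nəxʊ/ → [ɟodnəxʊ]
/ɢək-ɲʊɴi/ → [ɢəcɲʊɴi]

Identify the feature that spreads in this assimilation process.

place

Comparing underlying and surface forms, /q/ → [ʈ] is the alternation; the neighbouring /ʐ/ is constant.
/q/ is uvular while /ʐ/ is retroflex; the output [ʈ] is retroflex, matching the trigger — so the feature that spreads is place.
Checking the remaining alternations: /c/ → [p] before /m/ (palatal → bilabial, matching bilabial); /g/ → [d] before /n/ (velar → alveolar, matching alveolar); /k/ → [c] before /ɲ/ (velar → palatal, matching palatal) — only place changes, and always toward the following segment.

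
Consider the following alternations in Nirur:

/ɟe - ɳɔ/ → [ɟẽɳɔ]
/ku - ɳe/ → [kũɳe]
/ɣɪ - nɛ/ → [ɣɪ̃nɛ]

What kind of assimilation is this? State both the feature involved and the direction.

The vowel /e/ surfaces as nasalised [ẽ] next to the following nasal /ɳ/ — it has acquired the [+nasal] feature of its neighbour.
Likewise in the remaining data: /u/ → [ũ] before /ɳ/; /ɪ/ → [ɪ̃] before /n/ — each time a vowel is nasalised next to a following nasal.
Because the conditioning nasal is to the right of the vowel that changes, the process is regressive (anticipatory).

regressive nasality assimilation (vowel nasalisation)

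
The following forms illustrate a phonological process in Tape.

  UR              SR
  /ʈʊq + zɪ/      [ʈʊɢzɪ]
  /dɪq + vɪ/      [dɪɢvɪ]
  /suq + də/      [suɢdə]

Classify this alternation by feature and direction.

regressive voicing assimilation

Underlying /q/ is realised as [ɢ] next to /z/; /z/ itself does not change.
The change voiceless → voiced matches the voicing of the following /z/, identifying this as voicing assimilation.
Place and manner are unchanged, so the assimilation is partial, not total.
The same holds elsewhere in the data: /q/ → [ɢ] before /v/ (voiceless → voiced, matching voiced); /q/ → [ɢ] before /d/ (voiceless → voiced, matching voiced) — only voicing changes, and always toward the following segment.
Since the segment that changes precedes the conditioning segment, the assimilation is regressive.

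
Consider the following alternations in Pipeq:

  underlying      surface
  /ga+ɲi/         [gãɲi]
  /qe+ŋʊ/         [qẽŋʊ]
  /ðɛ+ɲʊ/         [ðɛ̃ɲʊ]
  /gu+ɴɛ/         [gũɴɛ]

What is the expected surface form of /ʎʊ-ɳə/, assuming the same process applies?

The data show regressive nasality assimilation (vowel nasalisation): /a/ → [ã] before /ɲ/; /e/ → [ẽ] before /ŋ/; /ɛ/ → [ɛ̃] before /ɲ/; /u/ → [ũ] before /ɴ/ — a vowel is nasalised by an immediately following nasal consonant.
/ʊ/ sits next to the nasal /ɳ/ and is therefore nasalised to [ʊ̃].

[ʎʊ̃ɳə]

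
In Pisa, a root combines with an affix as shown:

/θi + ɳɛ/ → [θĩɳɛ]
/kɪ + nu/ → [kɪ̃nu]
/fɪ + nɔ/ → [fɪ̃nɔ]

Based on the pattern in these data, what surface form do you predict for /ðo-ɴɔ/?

[ðõɴɔ]

The data show regressive nasality assimilation (vowel nasalisation): /i/ → [ĩ] before /ɳ/; /ɪ/ → [ɪ̃] before /n/ — a vowel is nasalised by an immediately following nasal consonant.
The vowel /o/ is adjacent to the following nasal /ɴ/, so it acquires [+nasal] and surfaces as [õ].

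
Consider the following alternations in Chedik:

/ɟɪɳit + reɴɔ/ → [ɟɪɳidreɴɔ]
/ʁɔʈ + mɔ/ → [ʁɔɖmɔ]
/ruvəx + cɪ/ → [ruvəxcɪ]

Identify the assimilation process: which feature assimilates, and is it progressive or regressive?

Underlying /t/ is realised as [d] next to /r/; /r/ itself does not change.
The change voiceless → voiced matches the voicing of the following /r/, identifying this as voicing assimilation.
Place and manner are unchanged, so the assimilation is partial, not total.
Checking the remaining alternation: /ʈ/ → [ɖ] before /m/ (voiceless → voiced, matching voiced) — only voicing changes, and always toward the following segment.
Nothing changes in [ruvəxcɪ]: there the adjacent consonants already agree in voicing (/x/ and /c/ are both voiceless), so this form is consistent with the same rule.
Since the segment that changes precedes the conditioning segment, the assimilation is regressive.

regressive voicing assimilation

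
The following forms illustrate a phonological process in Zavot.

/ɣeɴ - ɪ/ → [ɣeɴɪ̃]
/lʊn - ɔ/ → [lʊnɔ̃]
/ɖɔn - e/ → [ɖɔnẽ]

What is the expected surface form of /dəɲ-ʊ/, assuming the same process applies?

The data show progressive nasality assimilation (vowel nasalisation): /ɪ/ → [ɪ̃] after /ɴ/; /ɔ/ → [ɔ̃] after /n/; /e/ → [ẽ] after /n/ — a vowel is nasalised by an immediately preceding nasal consonant.
/ʊ/ sits next to the nasal /ɲ/ and is therefore nasalised to [ʊ̃].

[dəɲʊ̃]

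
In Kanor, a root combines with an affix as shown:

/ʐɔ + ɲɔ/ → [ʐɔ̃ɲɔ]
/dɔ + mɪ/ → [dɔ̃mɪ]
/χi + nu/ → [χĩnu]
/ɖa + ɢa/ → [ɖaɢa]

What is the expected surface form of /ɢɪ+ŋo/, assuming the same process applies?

[ɢɪ̃ŋo]

The data show regressive nasality assimilation (vowel nasalisation): /ɔ/ → [ɔ̃] before /ɲ/; /ɔ/ → [ɔ̃] before /m/; /i/ → [ĩ] before /n/ — a vowel is nasalised by an immediately following nasal consonant.
No change occurs in [ɖaɢa] because the vowel at the boundary is adjacent to an oral consonant, not a nasal (/a/ next to /ɢ/).
/ɪ/ sits next to the nasal /ŋ/ and is therefore nasalised to [ɪ̃].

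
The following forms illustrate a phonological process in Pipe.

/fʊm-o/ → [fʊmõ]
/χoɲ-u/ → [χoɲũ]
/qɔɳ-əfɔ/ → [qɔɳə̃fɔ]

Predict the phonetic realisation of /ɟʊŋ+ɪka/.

The data show progressive nasality assimilation (vowel nasalisation): /o/ → [õ] after /m/; /u/ → [ũ] after /ɲ/; /ə/ → [ə̃] after /ɳ/ — a vowel is nasalised by an immediately preceding nasal consonant.
/ɪ/ sits next to the nasal /ŋ/ and is therefore nasalised to [ɪ̃].

[ɟʊŋɪ̃ka]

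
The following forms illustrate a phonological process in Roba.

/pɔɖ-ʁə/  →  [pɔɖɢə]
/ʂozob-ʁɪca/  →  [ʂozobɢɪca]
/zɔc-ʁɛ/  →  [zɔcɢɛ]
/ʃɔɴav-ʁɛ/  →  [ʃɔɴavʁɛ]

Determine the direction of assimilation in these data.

The segment that alternates is /ʁ/, which surfaces as [ɢ] when adjacent to /ɖ/.
The change fricative → stop matches the manner of the preceding /ɖ/, identifying this as manner assimilation.
Checking the remaining alternations: /ʁ/ → [ɢ] after /b/ (fricative → stop, matching a stop); /ʁ/ → [ɢ] after /c/ (fricative → stop, matching a stop) — only manner changes, and always toward the preceding segment.
No alternation appears in [ʃɔɴavʁɛ]: there the adjacent consonants already agree in manner (/ʁ/ and /v/ are both fricatives), so this form is consistent with the same rule.
Since the segment that changes follows the conditioning segment, the assimilation is progressive.

progressive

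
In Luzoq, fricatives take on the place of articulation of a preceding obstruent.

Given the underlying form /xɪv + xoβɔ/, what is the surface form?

/x/ is a voiceless velar fricative. The preceding trigger /v/ is labiodental, so /x/ must become labiodental as well.
A voiceless labiodental fricative is [f], so the surface segment is [f].

[xɪvfoβɔ]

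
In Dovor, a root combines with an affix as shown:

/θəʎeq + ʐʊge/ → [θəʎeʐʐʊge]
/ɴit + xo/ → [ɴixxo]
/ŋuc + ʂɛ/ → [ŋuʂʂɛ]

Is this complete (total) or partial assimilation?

total assimilation

Comparing underlying and surface forms, /q/ → [ʐ] is the alternation; the neighbouring /ʐ/ is constant.
The output [ʐ] is identical to the trigger /ʐ/ — every feature (place, manner, voicing) has been copied — so this is total assimilation.
The remaining alternations confirm this: /t/ → [x] before /x/; /c/ → [ʂ] before /ʂ/ — in each case the output is a copy of the following consonant.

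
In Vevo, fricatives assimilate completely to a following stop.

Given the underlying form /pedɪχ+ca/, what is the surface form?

/χ/ is the segment targeted by the rule; it sits immediately before /c/, so it assimilates completely and surfaces as [c].

[pedɪcca]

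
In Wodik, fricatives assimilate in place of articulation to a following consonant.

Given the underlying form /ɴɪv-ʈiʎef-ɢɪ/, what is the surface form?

The rule targets /v/ (voiced labiodental fricative), which sits before the trigger /ʈ/ (retroflex).
A voiced retroflex fricative is [ʐ], so the surface segment is [ʐ].
At the second juncture, /f/ likewise becomes [χ] adjacent to /ɢ/.

[ɴɪʐʈiʎeχɢɪ]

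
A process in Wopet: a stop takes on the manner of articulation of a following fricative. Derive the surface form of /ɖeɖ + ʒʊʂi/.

[ɖeʐʒʊʂi]

The rule targets /ɖ/ (voiced retroflex stop), which sits before the trigger /ʒ/ (fricative).
The voiced retroflex fricative is [ʐ], so /ɖ/ → [ʐ].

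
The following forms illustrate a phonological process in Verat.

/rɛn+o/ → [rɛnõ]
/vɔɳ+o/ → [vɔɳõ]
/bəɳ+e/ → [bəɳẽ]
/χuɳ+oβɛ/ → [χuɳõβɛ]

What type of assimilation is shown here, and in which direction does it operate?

The vowel /o/ surfaces as nasalised [õ] next to the preceding nasal /n/ — it has acquired the [+nasal] feature of its neighbour.
The other forms show the same pattern: /o/ → [õ] after /ɳ/; /e/ → [ẽ] after /ɳ/ — each time a vowel is nasalised next to a preceding nasal.
Because the conditioning nasal is to the left of the vowel that changes, the process is progressive (perseverative).

progressive nasality assimilation (vowel nasalisation)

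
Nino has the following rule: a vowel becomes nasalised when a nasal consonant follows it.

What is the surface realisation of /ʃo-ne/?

The vowel /o/ is adjacent to the following nasal /n/, so it acquires [+nasal] and surfaces as [õ].

[ʃõne]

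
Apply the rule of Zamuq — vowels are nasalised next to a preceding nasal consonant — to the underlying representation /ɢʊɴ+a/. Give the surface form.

The vowel /a/ is adjacent to the preceding nasal /ɴ/, so it acquires [+nasal] and surfaces as [ã].

[ɢʊɴã]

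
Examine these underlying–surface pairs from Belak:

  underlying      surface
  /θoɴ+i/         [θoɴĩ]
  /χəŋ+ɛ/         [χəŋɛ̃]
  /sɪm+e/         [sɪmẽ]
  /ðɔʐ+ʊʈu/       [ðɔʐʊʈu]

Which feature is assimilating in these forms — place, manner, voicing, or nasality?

nasality

The vowel /i/ surfaces as nasalised [ĩ] next to the preceding nasal /ɴ/ — it has acquired the [+nasal] feature of its neighbour.
Likewise in the remaining data: /ɛ/ → [ɛ̃] after /ŋ/; /e/ → [ẽ] after /m/ — each time a vowel is nasalised next to a preceding nasal.
No change occurs in [ðɔʐʊʈu] because the vowel at the boundary is adjacent to an oral consonant, not a nasal (/ʊ/ next to /ʐ/).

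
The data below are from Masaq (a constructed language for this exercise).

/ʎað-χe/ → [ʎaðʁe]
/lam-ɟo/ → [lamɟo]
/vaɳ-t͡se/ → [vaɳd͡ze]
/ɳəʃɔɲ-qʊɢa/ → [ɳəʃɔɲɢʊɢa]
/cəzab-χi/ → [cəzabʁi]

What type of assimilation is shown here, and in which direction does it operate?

progressive voicing assimilation

Underlying /χ/ is realised as [ʁ] next to /ð/; /ð/ itself does not change.
The change voiceless → voiced matches the voicing of the preceding /ð/, identifying this as voicing assimilation.
Place and manner are unchanged, so the assimilation is partial, not total.
Checking the remaining alternations: /t͡s/ → [d͡z] after /ɳ/ (voiceless → voiced, matching voiced); /q/ → [ɢ] after /ɲ/ (voiceless → voiced, matching voiced); /χ/ → [ʁ] after /b/ (voiceless → voiced, matching voiced) — only voicing changes, and always toward the preceding segment.
No alternation appears in [lamɟo]: there the adjacent consonants already agree in voicing (/ɟ/ and /m/ are both voiced), so this form is consistent with the same rule.
The trigger is the preceding segment, so the direction is progressive (perseverative).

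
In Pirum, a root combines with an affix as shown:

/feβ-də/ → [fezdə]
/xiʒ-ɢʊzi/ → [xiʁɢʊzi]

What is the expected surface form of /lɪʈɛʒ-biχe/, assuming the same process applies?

The data show regressive place assimilation: /β/ → [z] before /d/; /ʒ/ → [ʁ] before /ɢ/. In each pair only place changes, matching the following consonant, while manner and voice stay constant.
/ʒ/ is a voiced postalveolar fricative. The following trigger /b/ is bilabial, so /ʒ/ must become bilabial as well.
A voiced bilabial fricative is [β], so the surface segment is [β].

[lɪʈɛβbiχe]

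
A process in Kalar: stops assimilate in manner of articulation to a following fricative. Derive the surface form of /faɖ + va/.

/ɖ/ is a voiced retroflex stop. The following trigger /v/ is a fricative, so /ɖ/ must become a fricative as well.
Changing only its manner to fricative gives [ʐ] — the voiced retroflex fricative.

[faʐva]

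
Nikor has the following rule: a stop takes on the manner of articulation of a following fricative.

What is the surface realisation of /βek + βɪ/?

[βexβɪ]

/k/ is a voiceless velar stop. The following trigger /β/ is a fricative, so /k/ must become a fricative as well.
Changing only its manner to fricative gives [x] — the voiceless velar fricative.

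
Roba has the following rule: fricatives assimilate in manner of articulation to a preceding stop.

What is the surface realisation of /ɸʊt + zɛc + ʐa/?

[ɸʊtdɛcɖa]

/z/ is a voiced alveolar fricative. The preceding trigger /t/ is a stop, so /z/ must become a stop as well.
Changing only its manner to stop gives [d] — the voiced alveolar stop.
At the second juncture, /ʐ/ likewise becomes [ɖ] adjacent to /c/.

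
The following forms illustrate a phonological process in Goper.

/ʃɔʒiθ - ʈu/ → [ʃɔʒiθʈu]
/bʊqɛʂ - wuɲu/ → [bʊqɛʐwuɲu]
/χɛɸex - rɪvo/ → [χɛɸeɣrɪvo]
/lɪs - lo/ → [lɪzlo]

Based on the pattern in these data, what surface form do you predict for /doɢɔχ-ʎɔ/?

The data show regressive voicing assimilation: /ʂ/ → [ʐ] before /w/; /x/ → [ɣ] before /r/; /s/ → [z] before /l/. In each pair only voicing changes, matching the following consonant, while place and manner stay constant.
Nothing changes in [ʃɔʒiθʈu]: there the adjacent consonants already agree in voicing (/θ/ and /ʈ/ are both voiceless), so this form is consistent with the same rule.
/χ/ is a voiceless uvular fricative. The following trigger /ʎ/ is voiced, so /χ/ must become voiced as well.
Changing only its voicing to voiced gives [ʁ] — the voiced uvular fricative.

[doɢɔʁʎɔ]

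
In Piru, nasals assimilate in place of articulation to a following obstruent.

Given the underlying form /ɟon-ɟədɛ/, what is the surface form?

[ɟoɲɟədɛ]

The rule targets /n/ (voiced alveolar nasal), which sits before the trigger /ɟ/ (palatal).
A voiced palatal nasal is [ɲ], so the surface segment is [ɲ].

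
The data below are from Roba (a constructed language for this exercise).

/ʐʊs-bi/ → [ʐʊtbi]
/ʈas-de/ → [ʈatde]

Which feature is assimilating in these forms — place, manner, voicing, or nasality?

Underlying /s/ is realised as [t] next to /b/; /b/ itself does not change.
/s/ is a fricative while /b/ is a stop; the output [t] is a stop, matching the trigger — so the feature that spreads is manner.
The other alternating form patterns the same way: /s/ → [t] before /d/ (fricative → stop, matching a stop) — only manner changes, and always toward the following segment.

manner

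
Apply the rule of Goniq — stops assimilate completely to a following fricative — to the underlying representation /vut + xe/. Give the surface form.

/t/ is the segment targeted by the rule; it sits immediately before /x/, so it assimilates completely and surfaces as [x].

[vuxxe]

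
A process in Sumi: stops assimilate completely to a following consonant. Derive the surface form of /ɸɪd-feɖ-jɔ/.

[ɸɪffejjɔ]

/d/ is the segment targeted by the rule; it sits immediately before /f/, so it assimilates completely and surfaces as [f].
At the second juncture, /ɖ/ likewise becomes [j] adjacent to /j/.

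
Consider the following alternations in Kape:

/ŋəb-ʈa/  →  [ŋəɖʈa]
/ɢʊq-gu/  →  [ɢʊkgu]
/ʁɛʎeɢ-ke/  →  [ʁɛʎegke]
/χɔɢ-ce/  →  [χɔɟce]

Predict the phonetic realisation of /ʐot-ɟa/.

The data show regressive place assimilation: /b/ → [ɖ] before /ʈ/; /q/ → [k] before /g/; /ɢ/ → [g] before /k/; /ɢ/ → [ɟ] before /c/. In each pair only place changes, matching the following consonant, while manner and voice stay constant.
The rule targets /t/ (voiceless alveolar stop), which sits before the trigger /ɟ/ (palatal).
The voiceless palatal stop is [c], so /t/ → [c].

[ʐocɟa]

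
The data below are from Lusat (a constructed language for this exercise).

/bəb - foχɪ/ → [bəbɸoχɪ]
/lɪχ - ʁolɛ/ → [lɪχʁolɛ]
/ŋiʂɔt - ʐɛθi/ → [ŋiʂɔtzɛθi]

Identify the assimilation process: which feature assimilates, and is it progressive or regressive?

The segment that alternates is /f/, which surfaces as [ɸ] when adjacent to /b/.
/f/ is labiodental while /b/ is bilabial; the output [ɸ] is bilabial, matching the trigger — so the feature that spreads is place.
Manner and voice are unchanged, so the assimilation is partial, not total.
The other alternating form patterns the same way: /ʐ/ → [z] after /t/ (retroflex → alveolar, matching alveolar) — only place changes, and always toward the preceding segment.
Nothing changes in [lɪχʁolɛ]: there the adjacent consonants already agree in place (/ʁ/ and /χ/ are both uvular), so this form is consistent with the same rule.
The trigger is the preceding segment, so the direction is progressive (perseverative).

progressive place assimilation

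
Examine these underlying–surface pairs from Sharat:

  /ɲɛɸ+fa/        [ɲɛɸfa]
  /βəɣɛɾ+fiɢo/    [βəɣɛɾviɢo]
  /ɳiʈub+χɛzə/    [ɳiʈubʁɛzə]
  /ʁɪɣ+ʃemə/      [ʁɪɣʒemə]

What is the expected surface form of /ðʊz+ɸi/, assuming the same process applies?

The data show progressive voicing assimilation: /f/ → [v] after /ɾ/; /χ/ → [ʁ] after /b/; /ʃ/ → [ʒ] after /ɣ/. In each pair only voicing changes, matching the preceding consonant, while place and manner stay constant.
Nothing changes in [ɲɛɸfa]: there the adjacent consonants already agree in voicing (/f/ and /ɸ/ are both voiceless), so this form is consistent with the same rule.
/ɸ/ is a voiceless bilabial fricative. The preceding trigger /z/ is voiced, so /ɸ/ must become voiced as well.
The voiced bilabial fricative is [β], so /ɸ/ → [β].

[ðʊzβi]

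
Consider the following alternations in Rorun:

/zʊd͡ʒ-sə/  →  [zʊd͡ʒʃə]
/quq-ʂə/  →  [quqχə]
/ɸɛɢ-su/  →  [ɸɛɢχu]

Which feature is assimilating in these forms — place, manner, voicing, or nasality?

The segment that alternates is /s/, which surfaces as [ʃ] when adjacent to /d͡ʒ/.
/s/ is alveolar while /d͡ʒ/ is postalveolar; the output [ʃ] is postalveolar, matching the trigger — so the feature that spreads is place.
The same holds elsewhere in the data: /ʂ/ → [χ] after /q/ (retroflex → uvular, matching uvular); /s/ → [χ] after /ɢ/ (alveolar → uvular, matching uvular) — only place changes, and always toward the preceding segment.

place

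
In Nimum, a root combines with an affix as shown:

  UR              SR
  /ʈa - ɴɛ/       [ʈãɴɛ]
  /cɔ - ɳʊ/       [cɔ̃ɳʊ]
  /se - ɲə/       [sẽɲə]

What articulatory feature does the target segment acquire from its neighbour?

nasality

The vowel /a/ surfaces as nasalised [ã] next to the following nasal /ɴ/ — it has acquired the [+nasal] feature of its neighbour.
Likewise in the remaining data: /ɔ/ → [ɔ̃] before /ɳ/; /e/ → [ẽ] before /ɲ/ — each time a vowel is nasalised next to a following nasal.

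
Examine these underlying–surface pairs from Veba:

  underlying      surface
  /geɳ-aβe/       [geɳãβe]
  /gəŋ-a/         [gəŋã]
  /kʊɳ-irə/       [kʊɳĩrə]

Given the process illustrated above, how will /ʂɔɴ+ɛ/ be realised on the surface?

[ʂɔɴɛ̃]

The data show progressive nasality assimilation (vowel nasalisation): /a/ → [ã] after /ɳ/; /a/ → [ã] after /ŋ/; /i/ → [ĩ] after /ɳ/ — a vowel is nasalised by an immediately preceding nasal consonant.
/ɛ/ sits next to the nasal /ɴ/ and is therefore nasalised to [ɛ̃].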